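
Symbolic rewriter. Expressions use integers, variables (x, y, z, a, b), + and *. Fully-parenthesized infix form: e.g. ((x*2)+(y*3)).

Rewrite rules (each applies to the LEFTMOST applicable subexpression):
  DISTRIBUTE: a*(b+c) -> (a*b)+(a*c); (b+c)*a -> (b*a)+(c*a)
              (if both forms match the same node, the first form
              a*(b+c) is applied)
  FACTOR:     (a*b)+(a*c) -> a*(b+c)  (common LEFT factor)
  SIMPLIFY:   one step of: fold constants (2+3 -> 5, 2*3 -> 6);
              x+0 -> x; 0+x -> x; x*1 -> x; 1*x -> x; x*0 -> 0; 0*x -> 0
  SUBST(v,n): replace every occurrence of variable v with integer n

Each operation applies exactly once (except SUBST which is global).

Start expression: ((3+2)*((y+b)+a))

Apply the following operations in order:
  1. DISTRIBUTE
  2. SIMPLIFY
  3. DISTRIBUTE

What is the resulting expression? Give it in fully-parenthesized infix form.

Start: ((3+2)*((y+b)+a))
Apply DISTRIBUTE at root (target: ((3+2)*((y+b)+a))): ((3+2)*((y+b)+a)) -> (((3+2)*(y+b))+((3+2)*a))
Apply SIMPLIFY at LL (target: (3+2)): (((3+2)*(y+b))+((3+2)*a)) -> ((5*(y+b))+((3+2)*a))
Apply DISTRIBUTE at L (target: (5*(y+b))): ((5*(y+b))+((3+2)*a)) -> (((5*y)+(5*b))+((3+2)*a))

Answer: (((5*y)+(5*b))+((3+2)*a))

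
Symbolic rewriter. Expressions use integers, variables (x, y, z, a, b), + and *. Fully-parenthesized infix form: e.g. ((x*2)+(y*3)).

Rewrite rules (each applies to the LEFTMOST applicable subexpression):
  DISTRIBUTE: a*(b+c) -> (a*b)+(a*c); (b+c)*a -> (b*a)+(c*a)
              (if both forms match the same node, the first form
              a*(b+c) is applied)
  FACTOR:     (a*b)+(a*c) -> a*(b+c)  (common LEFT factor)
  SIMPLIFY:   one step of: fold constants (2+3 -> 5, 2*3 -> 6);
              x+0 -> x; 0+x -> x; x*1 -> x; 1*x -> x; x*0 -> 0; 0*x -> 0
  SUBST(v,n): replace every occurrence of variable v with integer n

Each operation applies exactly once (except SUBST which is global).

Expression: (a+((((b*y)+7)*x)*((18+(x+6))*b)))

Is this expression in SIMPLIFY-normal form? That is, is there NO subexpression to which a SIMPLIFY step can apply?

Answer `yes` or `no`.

Expression: (a+((((b*y)+7)*x)*((18+(x+6))*b)))
Scanning for simplifiable subexpressions (pre-order)...
  at root: (a+((((b*y)+7)*x)*((18+(x+6))*b))) (not simplifiable)
  at R: ((((b*y)+7)*x)*((18+(x+6))*b)) (not simplifiable)
  at RL: (((b*y)+7)*x) (not simplifiable)
  at RLL: ((b*y)+7) (not simplifiable)
  at RLLL: (b*y) (not simplifiable)
  at RR: ((18+(x+6))*b) (not simplifiable)
  at RRL: (18+(x+6)) (not simplifiable)
  at RRLR: (x+6) (not simplifiable)
Result: no simplifiable subexpression found -> normal form.

Answer: yes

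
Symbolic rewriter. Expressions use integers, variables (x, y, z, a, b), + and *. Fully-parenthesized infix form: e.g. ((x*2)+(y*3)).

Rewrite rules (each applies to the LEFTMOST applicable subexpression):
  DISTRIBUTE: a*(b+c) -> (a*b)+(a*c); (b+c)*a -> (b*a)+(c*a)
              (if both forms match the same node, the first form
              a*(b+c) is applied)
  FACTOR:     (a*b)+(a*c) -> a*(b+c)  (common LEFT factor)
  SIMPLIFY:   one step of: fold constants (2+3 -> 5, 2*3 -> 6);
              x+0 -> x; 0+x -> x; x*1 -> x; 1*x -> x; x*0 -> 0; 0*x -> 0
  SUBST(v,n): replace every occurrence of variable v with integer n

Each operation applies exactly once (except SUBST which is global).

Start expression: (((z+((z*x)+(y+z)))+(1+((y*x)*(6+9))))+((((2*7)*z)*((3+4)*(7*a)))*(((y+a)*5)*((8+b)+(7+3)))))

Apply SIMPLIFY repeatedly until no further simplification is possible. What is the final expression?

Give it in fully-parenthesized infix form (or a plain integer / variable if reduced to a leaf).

Answer: (((z+((z*x)+(y+z)))+(1+((y*x)*15)))+(((14*z)*(7*(7*a)))*(((y+a)*5)*((8+b)+10))))

Derivation:
Start: (((z+((z*x)+(y+z)))+(1+((y*x)*(6+9))))+((((2*7)*z)*((3+4)*(7*a)))*(((y+a)*5)*((8+b)+(7+3)))))
Step 1: at LRRR: (6+9) -> 15; overall: (((z+((z*x)+(y+z)))+(1+((y*x)*(6+9))))+((((2*7)*z)*((3+4)*(7*a)))*(((y+a)*5)*((8+b)+(7+3))))) -> (((z+((z*x)+(y+z)))+(1+((y*x)*15)))+((((2*7)*z)*((3+4)*(7*a)))*(((y+a)*5)*((8+b)+(7+3)))))
Step 2: at RLLL: (2*7) -> 14; overall: (((z+((z*x)+(y+z)))+(1+((y*x)*15)))+((((2*7)*z)*((3+4)*(7*a)))*(((y+a)*5)*((8+b)+(7+3))))) -> (((z+((z*x)+(y+z)))+(1+((y*x)*15)))+(((14*z)*((3+4)*(7*a)))*(((y+a)*5)*((8+b)+(7+3)))))
Step 3: at RLRL: (3+4) -> 7; overall: (((z+((z*x)+(y+z)))+(1+((y*x)*15)))+(((14*z)*((3+4)*(7*a)))*(((y+a)*5)*((8+b)+(7+3))))) -> (((z+((z*x)+(y+z)))+(1+((y*x)*15)))+(((14*z)*(7*(7*a)))*(((y+a)*5)*((8+b)+(7+3)))))
Step 4: at RRRR: (7+3) -> 10; overall: (((z+((z*x)+(y+z)))+(1+((y*x)*15)))+(((14*z)*(7*(7*a)))*(((y+a)*5)*((8+b)+(7+3))))) -> (((z+((z*x)+(y+z)))+(1+((y*x)*15)))+(((14*z)*(7*(7*a)))*(((y+a)*5)*((8+b)+10))))
Fixed point: (((z+((z*x)+(y+z)))+(1+((y*x)*15)))+(((14*z)*(7*(7*a)))*(((y+a)*5)*((8+b)+10))))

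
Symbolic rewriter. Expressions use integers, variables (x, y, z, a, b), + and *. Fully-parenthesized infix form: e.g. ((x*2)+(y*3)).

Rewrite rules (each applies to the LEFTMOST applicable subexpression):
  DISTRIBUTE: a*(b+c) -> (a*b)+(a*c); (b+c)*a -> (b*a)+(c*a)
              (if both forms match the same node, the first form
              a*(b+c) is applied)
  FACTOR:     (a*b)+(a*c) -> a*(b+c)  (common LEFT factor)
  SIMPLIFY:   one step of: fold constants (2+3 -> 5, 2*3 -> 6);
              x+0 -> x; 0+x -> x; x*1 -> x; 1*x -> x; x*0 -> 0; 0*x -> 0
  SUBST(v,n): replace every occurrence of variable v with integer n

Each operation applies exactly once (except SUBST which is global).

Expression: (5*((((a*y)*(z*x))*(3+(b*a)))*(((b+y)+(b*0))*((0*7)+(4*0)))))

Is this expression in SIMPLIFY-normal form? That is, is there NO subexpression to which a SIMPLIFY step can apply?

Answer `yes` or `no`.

Expression: (5*((((a*y)*(z*x))*(3+(b*a)))*(((b+y)+(b*0))*((0*7)+(4*0)))))
Scanning for simplifiable subexpressions (pre-order)...
  at root: (5*((((a*y)*(z*x))*(3+(b*a)))*(((b+y)+(b*0))*((0*7)+(4*0))))) (not simplifiable)
  at R: ((((a*y)*(z*x))*(3+(b*a)))*(((b+y)+(b*0))*((0*7)+(4*0)))) (not simplifiable)
  at RL: (((a*y)*(z*x))*(3+(b*a))) (not simplifiable)
  at RLL: ((a*y)*(z*x)) (not simplifiable)
  at RLLL: (a*y) (not simplifiable)
  at RLLR: (z*x) (not simplifiable)
  at RLR: (3+(b*a)) (not simplifiable)
  at RLRR: (b*a) (not simplifiable)
  at RR: (((b+y)+(b*0))*((0*7)+(4*0))) (not simplifiable)
  at RRL: ((b+y)+(b*0)) (not simplifiable)
  at RRLL: (b+y) (not simplifiable)
  at RRLR: (b*0) (SIMPLIFIABLE)
  at RRR: ((0*7)+(4*0)) (not simplifiable)
  at RRRL: (0*7) (SIMPLIFIABLE)
  at RRRR: (4*0) (SIMPLIFIABLE)
Found simplifiable subexpr at path RRLR: (b*0)
One SIMPLIFY step would give: (5*((((a*y)*(z*x))*(3+(b*a)))*(((b+y)+0)*((0*7)+(4*0)))))
-> NOT in normal form.

Answer: no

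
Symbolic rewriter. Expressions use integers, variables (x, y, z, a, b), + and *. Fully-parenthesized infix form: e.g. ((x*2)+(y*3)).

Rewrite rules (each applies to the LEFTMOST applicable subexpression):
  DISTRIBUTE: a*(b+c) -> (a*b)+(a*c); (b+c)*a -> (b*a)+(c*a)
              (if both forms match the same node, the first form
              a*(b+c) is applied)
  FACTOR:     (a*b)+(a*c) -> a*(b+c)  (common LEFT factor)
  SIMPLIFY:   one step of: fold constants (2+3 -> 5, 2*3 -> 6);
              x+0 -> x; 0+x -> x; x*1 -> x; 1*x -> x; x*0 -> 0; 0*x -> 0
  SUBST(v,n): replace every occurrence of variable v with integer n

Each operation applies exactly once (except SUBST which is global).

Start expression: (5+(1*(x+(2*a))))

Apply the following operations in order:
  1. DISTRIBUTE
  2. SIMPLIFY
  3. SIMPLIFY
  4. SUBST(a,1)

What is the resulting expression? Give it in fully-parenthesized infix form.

Answer: (5+(x+(2*1)))

Derivation:
Start: (5+(1*(x+(2*a))))
Apply DISTRIBUTE at R (target: (1*(x+(2*a)))): (5+(1*(x+(2*a)))) -> (5+((1*x)+(1*(2*a))))
Apply SIMPLIFY at RL (target: (1*x)): (5+((1*x)+(1*(2*a)))) -> (5+(x+(1*(2*a))))
Apply SIMPLIFY at RR (target: (1*(2*a))): (5+(x+(1*(2*a)))) -> (5+(x+(2*a)))
Apply SUBST(a,1): (5+(x+(2*a))) -> (5+(x+(2*1)))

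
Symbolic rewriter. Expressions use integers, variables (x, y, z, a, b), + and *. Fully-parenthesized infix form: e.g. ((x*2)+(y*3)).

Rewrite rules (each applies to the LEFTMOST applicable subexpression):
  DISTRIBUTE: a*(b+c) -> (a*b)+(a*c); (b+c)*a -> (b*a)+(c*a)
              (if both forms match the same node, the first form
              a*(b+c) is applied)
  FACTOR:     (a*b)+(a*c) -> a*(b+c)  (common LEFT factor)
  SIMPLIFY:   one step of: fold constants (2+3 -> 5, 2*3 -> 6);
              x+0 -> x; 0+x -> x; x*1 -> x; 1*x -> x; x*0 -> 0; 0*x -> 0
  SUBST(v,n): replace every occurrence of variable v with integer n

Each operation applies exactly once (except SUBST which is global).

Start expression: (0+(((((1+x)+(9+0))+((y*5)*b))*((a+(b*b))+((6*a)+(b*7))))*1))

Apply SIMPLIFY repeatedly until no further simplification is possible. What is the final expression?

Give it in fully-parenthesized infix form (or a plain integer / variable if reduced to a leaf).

Answer: ((((1+x)+9)+((y*5)*b))*((a+(b*b))+((6*a)+(b*7))))

Derivation:
Start: (0+(((((1+x)+(9+0))+((y*5)*b))*((a+(b*b))+((6*a)+(b*7))))*1))
Step 1: at root: (0+(((((1+x)+(9+0))+((y*5)*b))*((a+(b*b))+((6*a)+(b*7))))*1)) -> (((((1+x)+(9+0))+((y*5)*b))*((a+(b*b))+((6*a)+(b*7))))*1); overall: (0+(((((1+x)+(9+0))+((y*5)*b))*((a+(b*b))+((6*a)+(b*7))))*1)) -> (((((1+x)+(9+0))+((y*5)*b))*((a+(b*b))+((6*a)+(b*7))))*1)
Step 2: at root: (((((1+x)+(9+0))+((y*5)*b))*((a+(b*b))+((6*a)+(b*7))))*1) -> ((((1+x)+(9+0))+((y*5)*b))*((a+(b*b))+((6*a)+(b*7)))); overall: (((((1+x)+(9+0))+((y*5)*b))*((a+(b*b))+((6*a)+(b*7))))*1) -> ((((1+x)+(9+0))+((y*5)*b))*((a+(b*b))+((6*a)+(b*7))))
Step 3: at LLR: (9+0) -> 9; overall: ((((1+x)+(9+0))+((y*5)*b))*((a+(b*b))+((6*a)+(b*7)))) -> ((((1+x)+9)+((y*5)*b))*((a+(b*b))+((6*a)+(b*7))))
Fixed point: ((((1+x)+9)+((y*5)*b))*((a+(b*b))+((6*a)+(b*7))))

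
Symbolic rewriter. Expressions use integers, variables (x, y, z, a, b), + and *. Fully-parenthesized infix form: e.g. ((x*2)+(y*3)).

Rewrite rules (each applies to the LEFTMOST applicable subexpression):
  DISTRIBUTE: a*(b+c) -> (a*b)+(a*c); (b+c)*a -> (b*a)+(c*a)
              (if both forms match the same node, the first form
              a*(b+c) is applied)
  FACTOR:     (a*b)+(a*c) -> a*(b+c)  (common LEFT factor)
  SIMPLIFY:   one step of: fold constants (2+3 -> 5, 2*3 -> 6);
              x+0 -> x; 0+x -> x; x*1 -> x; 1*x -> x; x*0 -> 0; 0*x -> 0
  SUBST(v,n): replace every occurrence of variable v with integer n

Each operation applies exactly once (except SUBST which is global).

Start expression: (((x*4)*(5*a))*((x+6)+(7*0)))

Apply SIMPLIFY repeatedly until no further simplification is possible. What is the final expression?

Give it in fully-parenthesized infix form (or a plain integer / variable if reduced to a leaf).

Start: (((x*4)*(5*a))*((x+6)+(7*0)))
Step 1: at RR: (7*0) -> 0; overall: (((x*4)*(5*a))*((x+6)+(7*0))) -> (((x*4)*(5*a))*((x+6)+0))
Step 2: at R: ((x+6)+0) -> (x+6); overall: (((x*4)*(5*a))*((x+6)+0)) -> (((x*4)*(5*a))*(x+6))
Fixed point: (((x*4)*(5*a))*(x+6))

Answer: (((x*4)*(5*a))*(x+6))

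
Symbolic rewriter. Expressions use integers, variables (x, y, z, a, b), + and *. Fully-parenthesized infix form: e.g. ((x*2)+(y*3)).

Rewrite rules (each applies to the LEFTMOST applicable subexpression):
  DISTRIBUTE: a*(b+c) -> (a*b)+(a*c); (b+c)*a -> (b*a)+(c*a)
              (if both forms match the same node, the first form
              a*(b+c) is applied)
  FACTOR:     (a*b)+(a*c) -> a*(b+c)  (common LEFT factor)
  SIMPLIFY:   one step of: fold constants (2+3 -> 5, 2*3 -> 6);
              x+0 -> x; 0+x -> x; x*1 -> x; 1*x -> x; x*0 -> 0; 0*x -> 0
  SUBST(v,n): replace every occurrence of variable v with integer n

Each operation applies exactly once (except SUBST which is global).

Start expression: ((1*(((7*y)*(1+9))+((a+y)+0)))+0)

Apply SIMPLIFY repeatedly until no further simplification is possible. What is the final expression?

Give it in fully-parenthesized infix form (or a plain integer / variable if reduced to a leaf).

Answer: (((7*y)*10)+(a+y))

Derivation:
Start: ((1*(((7*y)*(1+9))+((a+y)+0)))+0)
Step 1: at root: ((1*(((7*y)*(1+9))+((a+y)+0)))+0) -> (1*(((7*y)*(1+9))+((a+y)+0))); overall: ((1*(((7*y)*(1+9))+((a+y)+0)))+0) -> (1*(((7*y)*(1+9))+((a+y)+0)))
Step 2: at root: (1*(((7*y)*(1+9))+((a+y)+0))) -> (((7*y)*(1+9))+((a+y)+0)); overall: (1*(((7*y)*(1+9))+((a+y)+0))) -> (((7*y)*(1+9))+((a+y)+0))
Step 3: at LR: (1+9) -> 10; overall: (((7*y)*(1+9))+((a+y)+0)) -> (((7*y)*10)+((a+y)+0))
Step 4: at R: ((a+y)+0) -> (a+y); overall: (((7*y)*10)+((a+y)+0)) -> (((7*y)*10)+(a+y))
Fixed point: (((7*y)*10)+(a+y))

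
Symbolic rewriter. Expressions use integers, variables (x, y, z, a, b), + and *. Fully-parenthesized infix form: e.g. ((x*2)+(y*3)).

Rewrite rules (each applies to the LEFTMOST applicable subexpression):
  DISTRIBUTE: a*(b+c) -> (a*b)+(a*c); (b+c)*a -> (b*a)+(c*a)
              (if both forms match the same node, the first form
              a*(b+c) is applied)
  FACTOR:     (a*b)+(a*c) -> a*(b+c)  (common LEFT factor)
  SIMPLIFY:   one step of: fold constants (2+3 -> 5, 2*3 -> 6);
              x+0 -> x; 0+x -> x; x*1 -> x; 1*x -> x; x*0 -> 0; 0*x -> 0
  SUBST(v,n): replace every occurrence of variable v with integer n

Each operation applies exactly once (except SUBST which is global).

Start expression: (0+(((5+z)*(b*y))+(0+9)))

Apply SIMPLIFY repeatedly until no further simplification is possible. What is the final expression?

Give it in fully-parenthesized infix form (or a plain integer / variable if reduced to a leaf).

Answer: (((5+z)*(b*y))+9)

Derivation:
Start: (0+(((5+z)*(b*y))+(0+9)))
Step 1: at root: (0+(((5+z)*(b*y))+(0+9))) -> (((5+z)*(b*y))+(0+9)); overall: (0+(((5+z)*(b*y))+(0+9))) -> (((5+z)*(b*y))+(0+9))
Step 2: at R: (0+9) -> 9; overall: (((5+z)*(b*y))+(0+9)) -> (((5+z)*(b*y))+9)
Fixed point: (((5+z)*(b*y))+9)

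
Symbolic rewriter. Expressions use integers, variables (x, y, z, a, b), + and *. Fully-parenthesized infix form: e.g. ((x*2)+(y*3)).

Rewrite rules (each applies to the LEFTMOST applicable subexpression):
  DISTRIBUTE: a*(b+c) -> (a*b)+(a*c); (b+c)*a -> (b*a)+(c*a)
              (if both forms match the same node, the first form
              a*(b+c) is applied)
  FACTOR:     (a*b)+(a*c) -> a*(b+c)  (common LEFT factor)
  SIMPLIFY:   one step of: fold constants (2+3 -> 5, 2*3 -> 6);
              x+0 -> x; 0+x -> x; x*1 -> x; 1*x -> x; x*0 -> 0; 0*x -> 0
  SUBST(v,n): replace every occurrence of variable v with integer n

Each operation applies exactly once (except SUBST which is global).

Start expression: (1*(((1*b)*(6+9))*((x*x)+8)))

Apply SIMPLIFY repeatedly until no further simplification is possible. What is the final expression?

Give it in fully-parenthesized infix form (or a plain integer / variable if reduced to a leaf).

Start: (1*(((1*b)*(6+9))*((x*x)+8)))
Step 1: at root: (1*(((1*b)*(6+9))*((x*x)+8))) -> (((1*b)*(6+9))*((x*x)+8)); overall: (1*(((1*b)*(6+9))*((x*x)+8))) -> (((1*b)*(6+9))*((x*x)+8))
Step 2: at LL: (1*b) -> b; overall: (((1*b)*(6+9))*((x*x)+8)) -> ((b*(6+9))*((x*x)+8))
Step 3: at LR: (6+9) -> 15; overall: ((b*(6+9))*((x*x)+8)) -> ((b*15)*((x*x)+8))
Fixed point: ((b*15)*((x*x)+8))

Answer: ((b*15)*((x*x)+8))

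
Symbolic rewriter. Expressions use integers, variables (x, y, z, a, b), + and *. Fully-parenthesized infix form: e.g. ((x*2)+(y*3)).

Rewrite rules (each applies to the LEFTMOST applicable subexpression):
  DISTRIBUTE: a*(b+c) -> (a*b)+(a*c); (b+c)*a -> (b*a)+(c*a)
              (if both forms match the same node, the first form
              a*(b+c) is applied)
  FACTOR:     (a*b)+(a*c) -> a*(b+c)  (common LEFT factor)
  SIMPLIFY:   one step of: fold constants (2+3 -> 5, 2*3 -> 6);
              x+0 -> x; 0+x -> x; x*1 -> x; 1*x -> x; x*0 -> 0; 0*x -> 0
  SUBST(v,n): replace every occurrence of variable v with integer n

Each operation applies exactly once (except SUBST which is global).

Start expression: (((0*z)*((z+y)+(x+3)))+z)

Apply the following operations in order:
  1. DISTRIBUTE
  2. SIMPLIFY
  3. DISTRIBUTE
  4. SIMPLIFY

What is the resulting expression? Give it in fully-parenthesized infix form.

Answer: (((0+(0*y))+((0*z)*(x+3)))+z)

Derivation:
Start: (((0*z)*((z+y)+(x+3)))+z)
Apply DISTRIBUTE at L (target: ((0*z)*((z+y)+(x+3)))): (((0*z)*((z+y)+(x+3)))+z) -> ((((0*z)*(z+y))+((0*z)*(x+3)))+z)
Apply SIMPLIFY at LLL (target: (0*z)): ((((0*z)*(z+y))+((0*z)*(x+3)))+z) -> (((0*(z+y))+((0*z)*(x+3)))+z)
Apply DISTRIBUTE at LL (target: (0*(z+y))): (((0*(z+y))+((0*z)*(x+3)))+z) -> ((((0*z)+(0*y))+((0*z)*(x+3)))+z)
Apply SIMPLIFY at LLL (target: (0*z)): ((((0*z)+(0*y))+((0*z)*(x+3)))+z) -> (((0+(0*y))+((0*z)*(x+3)))+z)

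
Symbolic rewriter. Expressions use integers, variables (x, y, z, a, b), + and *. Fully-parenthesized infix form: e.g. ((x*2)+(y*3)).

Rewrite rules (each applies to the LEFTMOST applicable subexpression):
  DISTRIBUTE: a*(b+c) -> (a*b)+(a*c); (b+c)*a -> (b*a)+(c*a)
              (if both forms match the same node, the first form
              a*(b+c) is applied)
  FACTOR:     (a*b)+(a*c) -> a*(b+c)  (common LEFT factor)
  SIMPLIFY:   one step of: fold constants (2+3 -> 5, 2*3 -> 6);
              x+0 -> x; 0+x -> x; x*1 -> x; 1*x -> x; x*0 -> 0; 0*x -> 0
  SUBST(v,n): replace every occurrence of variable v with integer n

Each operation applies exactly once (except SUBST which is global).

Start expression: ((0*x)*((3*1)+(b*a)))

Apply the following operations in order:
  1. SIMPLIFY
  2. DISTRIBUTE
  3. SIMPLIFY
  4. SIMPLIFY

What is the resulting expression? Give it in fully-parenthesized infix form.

Start: ((0*x)*((3*1)+(b*a)))
Apply SIMPLIFY at L (target: (0*x)): ((0*x)*((3*1)+(b*a))) -> (0*((3*1)+(b*a)))
Apply DISTRIBUTE at root (target: (0*((3*1)+(b*a)))): (0*((3*1)+(b*a))) -> ((0*(3*1))+(0*(b*a)))
Apply SIMPLIFY at L (target: (0*(3*1))): ((0*(3*1))+(0*(b*a))) -> (0+(0*(b*a)))
Apply SIMPLIFY at root (target: (0+(0*(b*a)))): (0+(0*(b*a))) -> (0*(b*a))

Answer: (0*(b*a))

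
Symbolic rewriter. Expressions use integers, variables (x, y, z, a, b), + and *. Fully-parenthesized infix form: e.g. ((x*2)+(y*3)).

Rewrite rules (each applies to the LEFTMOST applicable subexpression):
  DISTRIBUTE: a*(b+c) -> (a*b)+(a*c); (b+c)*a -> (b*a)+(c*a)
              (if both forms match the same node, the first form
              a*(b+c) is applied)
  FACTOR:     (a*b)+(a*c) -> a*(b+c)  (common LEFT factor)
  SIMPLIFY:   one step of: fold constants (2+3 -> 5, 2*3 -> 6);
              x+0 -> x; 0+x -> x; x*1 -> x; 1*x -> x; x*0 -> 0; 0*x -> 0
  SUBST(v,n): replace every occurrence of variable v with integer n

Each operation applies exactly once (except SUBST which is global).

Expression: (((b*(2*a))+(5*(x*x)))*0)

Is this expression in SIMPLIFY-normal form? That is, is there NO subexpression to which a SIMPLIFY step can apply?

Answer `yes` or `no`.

Expression: (((b*(2*a))+(5*(x*x)))*0)
Scanning for simplifiable subexpressions (pre-order)...
  at root: (((b*(2*a))+(5*(x*x)))*0) (SIMPLIFIABLE)
  at L: ((b*(2*a))+(5*(x*x))) (not simplifiable)
  at LL: (b*(2*a)) (not simplifiable)
  at LLR: (2*a) (not simplifiable)
  at LR: (5*(x*x)) (not simplifiable)
  at LRR: (x*x) (not simplifiable)
Found simplifiable subexpr at path root: (((b*(2*a))+(5*(x*x)))*0)
One SIMPLIFY step would give: 0
-> NOT in normal form.

Answer: no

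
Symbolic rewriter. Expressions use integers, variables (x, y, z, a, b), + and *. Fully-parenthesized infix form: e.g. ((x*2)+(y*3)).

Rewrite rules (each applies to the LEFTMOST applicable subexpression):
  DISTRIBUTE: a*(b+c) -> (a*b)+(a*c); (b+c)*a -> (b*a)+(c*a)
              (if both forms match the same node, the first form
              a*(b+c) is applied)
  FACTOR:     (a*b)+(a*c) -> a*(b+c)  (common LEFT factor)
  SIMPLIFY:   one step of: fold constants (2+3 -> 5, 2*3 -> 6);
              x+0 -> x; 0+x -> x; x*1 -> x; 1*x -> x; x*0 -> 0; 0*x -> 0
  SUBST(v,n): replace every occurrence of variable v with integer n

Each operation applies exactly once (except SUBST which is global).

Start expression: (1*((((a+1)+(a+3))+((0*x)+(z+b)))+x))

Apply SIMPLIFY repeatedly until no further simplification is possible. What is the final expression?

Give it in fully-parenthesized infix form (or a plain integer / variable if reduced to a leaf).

Start: (1*((((a+1)+(a+3))+((0*x)+(z+b)))+x))
Step 1: at root: (1*((((a+1)+(a+3))+((0*x)+(z+b)))+x)) -> ((((a+1)+(a+3))+((0*x)+(z+b)))+x); overall: (1*((((a+1)+(a+3))+((0*x)+(z+b)))+x)) -> ((((a+1)+(a+3))+((0*x)+(z+b)))+x)
Step 2: at LRL: (0*x) -> 0; overall: ((((a+1)+(a+3))+((0*x)+(z+b)))+x) -> ((((a+1)+(a+3))+(0+(z+b)))+x)
Step 3: at LR: (0+(z+b)) -> (z+b); overall: ((((a+1)+(a+3))+(0+(z+b)))+x) -> ((((a+1)+(a+3))+(z+b))+x)
Fixed point: ((((a+1)+(a+3))+(z+b))+x)

Answer: ((((a+1)+(a+3))+(z+b))+x)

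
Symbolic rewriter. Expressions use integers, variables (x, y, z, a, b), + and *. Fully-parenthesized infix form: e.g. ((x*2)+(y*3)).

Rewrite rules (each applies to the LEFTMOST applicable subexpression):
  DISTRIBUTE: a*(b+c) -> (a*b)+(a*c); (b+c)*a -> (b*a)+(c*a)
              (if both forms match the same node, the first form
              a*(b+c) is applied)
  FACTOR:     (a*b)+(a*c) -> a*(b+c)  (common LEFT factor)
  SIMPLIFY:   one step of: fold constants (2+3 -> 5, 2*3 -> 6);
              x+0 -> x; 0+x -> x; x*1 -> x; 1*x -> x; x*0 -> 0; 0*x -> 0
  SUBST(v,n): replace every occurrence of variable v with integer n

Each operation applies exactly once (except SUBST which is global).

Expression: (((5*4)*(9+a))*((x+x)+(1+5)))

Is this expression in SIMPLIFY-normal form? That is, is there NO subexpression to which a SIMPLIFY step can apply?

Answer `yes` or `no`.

Answer: no

Derivation:
Expression: (((5*4)*(9+a))*((x+x)+(1+5)))
Scanning for simplifiable subexpressions (pre-order)...
  at root: (((5*4)*(9+a))*((x+x)+(1+5))) (not simplifiable)
  at L: ((5*4)*(9+a)) (not simplifiable)
  at LL: (5*4) (SIMPLIFIABLE)
  at LR: (9+a) (not simplifiable)
  at R: ((x+x)+(1+5)) (not simplifiable)
  at RL: (x+x) (not simplifiable)
  at RR: (1+5) (SIMPLIFIABLE)
Found simplifiable subexpr at path LL: (5*4)
One SIMPLIFY step would give: ((20*(9+a))*((x+x)+(1+5)))
-> NOT in normal form.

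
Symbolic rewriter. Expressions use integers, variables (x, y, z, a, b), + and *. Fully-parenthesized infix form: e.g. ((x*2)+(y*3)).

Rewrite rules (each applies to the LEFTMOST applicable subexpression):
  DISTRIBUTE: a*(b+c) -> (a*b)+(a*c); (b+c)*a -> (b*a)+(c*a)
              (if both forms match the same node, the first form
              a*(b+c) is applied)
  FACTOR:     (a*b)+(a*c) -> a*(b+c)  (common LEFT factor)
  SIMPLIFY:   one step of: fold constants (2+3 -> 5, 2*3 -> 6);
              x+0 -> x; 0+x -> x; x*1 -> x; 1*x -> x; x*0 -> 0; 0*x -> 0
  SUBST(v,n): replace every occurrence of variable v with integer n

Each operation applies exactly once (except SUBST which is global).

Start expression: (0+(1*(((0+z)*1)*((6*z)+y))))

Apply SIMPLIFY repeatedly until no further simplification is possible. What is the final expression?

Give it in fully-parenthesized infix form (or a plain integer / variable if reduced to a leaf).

Answer: (z*((6*z)+y))

Derivation:
Start: (0+(1*(((0+z)*1)*((6*z)+y))))
Step 1: at root: (0+(1*(((0+z)*1)*((6*z)+y)))) -> (1*(((0+z)*1)*((6*z)+y))); overall: (0+(1*(((0+z)*1)*((6*z)+y)))) -> (1*(((0+z)*1)*((6*z)+y)))
Step 2: at root: (1*(((0+z)*1)*((6*z)+y))) -> (((0+z)*1)*((6*z)+y)); overall: (1*(((0+z)*1)*((6*z)+y))) -> (((0+z)*1)*((6*z)+y))
Step 3: at L: ((0+z)*1) -> (0+z); overall: (((0+z)*1)*((6*z)+y)) -> ((0+z)*((6*z)+y))
Step 4: at L: (0+z) -> z; overall: ((0+z)*((6*z)+y)) -> (z*((6*z)+y))
Fixed point: (z*((6*z)+y))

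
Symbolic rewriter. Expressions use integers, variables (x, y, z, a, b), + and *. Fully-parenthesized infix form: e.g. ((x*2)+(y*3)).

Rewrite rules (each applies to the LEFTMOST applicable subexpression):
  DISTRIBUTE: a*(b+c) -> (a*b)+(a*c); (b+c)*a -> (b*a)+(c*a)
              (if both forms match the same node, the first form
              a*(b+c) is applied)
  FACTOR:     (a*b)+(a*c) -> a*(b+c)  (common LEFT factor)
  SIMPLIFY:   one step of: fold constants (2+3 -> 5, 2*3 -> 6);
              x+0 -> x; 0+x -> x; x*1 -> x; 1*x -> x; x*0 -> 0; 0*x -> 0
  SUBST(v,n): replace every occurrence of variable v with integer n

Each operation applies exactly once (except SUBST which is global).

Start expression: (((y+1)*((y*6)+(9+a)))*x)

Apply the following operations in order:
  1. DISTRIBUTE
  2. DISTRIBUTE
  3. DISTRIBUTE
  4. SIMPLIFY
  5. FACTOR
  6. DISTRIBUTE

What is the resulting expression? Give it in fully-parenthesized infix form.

Answer: ((((y*(y*6))+(y*6))*x)+(((y+1)*(9+a))*x))

Derivation:
Start: (((y+1)*((y*6)+(9+a)))*x)
Apply DISTRIBUTE at L (target: ((y+1)*((y*6)+(9+a)))): (((y+1)*((y*6)+(9+a)))*x) -> ((((y+1)*(y*6))+((y+1)*(9+a)))*x)
Apply DISTRIBUTE at root (target: ((((y+1)*(y*6))+((y+1)*(9+a)))*x)): ((((y+1)*(y*6))+((y+1)*(9+a)))*x) -> ((((y+1)*(y*6))*x)+(((y+1)*(9+a))*x))
Apply DISTRIBUTE at LL (target: ((y+1)*(y*6))): ((((y+1)*(y*6))*x)+(((y+1)*(9+a))*x)) -> ((((y*(y*6))+(1*(y*6)))*x)+(((y+1)*(9+a))*x))
Apply SIMPLIFY at LLR (target: (1*(y*6))): ((((y*(y*6))+(1*(y*6)))*x)+(((y+1)*(9+a))*x)) -> ((((y*(y*6))+(y*6))*x)+(((y+1)*(9+a))*x))
Apply FACTOR at LL (target: ((y*(y*6))+(y*6))): ((((y*(y*6))+(y*6))*x)+(((y+1)*(9+a))*x)) -> (((y*((y*6)+6))*x)+(((y+1)*(9+a))*x))
Apply DISTRIBUTE at LL (target: (y*((y*6)+6))): (((y*((y*6)+6))*x)+(((y+1)*(9+a))*x)) -> ((((y*(y*6))+(y*6))*x)+(((y+1)*(9+a))*x))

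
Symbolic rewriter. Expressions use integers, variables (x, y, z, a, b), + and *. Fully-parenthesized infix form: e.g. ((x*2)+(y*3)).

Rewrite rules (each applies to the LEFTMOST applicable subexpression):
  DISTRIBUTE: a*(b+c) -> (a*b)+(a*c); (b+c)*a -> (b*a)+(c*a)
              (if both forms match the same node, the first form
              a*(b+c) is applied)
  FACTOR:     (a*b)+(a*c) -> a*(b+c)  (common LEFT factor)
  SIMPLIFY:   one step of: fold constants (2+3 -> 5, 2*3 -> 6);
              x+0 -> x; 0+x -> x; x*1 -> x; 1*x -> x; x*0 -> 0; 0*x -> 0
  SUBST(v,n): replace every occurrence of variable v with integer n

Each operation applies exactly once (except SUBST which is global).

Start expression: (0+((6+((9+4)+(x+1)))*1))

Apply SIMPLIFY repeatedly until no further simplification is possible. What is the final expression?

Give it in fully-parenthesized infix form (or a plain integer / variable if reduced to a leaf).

Answer: (6+(13+(x+1)))

Derivation:
Start: (0+((6+((9+4)+(x+1)))*1))
Step 1: at root: (0+((6+((9+4)+(x+1)))*1)) -> ((6+((9+4)+(x+1)))*1); overall: (0+((6+((9+4)+(x+1)))*1)) -> ((6+((9+4)+(x+1)))*1)
Step 2: at root: ((6+((9+4)+(x+1)))*1) -> (6+((9+4)+(x+1))); overall: ((6+((9+4)+(x+1)))*1) -> (6+((9+4)+(x+1)))
Step 3: at RL: (9+4) -> 13; overall: (6+((9+4)+(x+1))) -> (6+(13+(x+1)))
Fixed point: (6+(13+(x+1)))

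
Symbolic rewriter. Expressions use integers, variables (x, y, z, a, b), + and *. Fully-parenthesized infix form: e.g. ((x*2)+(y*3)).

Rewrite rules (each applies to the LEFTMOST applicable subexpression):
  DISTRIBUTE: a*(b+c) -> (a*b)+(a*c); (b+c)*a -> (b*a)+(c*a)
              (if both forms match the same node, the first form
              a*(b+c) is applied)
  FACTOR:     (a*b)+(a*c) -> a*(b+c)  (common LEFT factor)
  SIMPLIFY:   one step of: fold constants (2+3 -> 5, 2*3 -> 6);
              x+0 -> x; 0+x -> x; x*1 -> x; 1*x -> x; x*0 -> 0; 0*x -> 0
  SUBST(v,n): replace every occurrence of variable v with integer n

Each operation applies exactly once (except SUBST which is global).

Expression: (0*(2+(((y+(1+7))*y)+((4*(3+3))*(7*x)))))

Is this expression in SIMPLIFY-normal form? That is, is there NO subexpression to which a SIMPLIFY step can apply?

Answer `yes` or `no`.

Answer: no

Derivation:
Expression: (0*(2+(((y+(1+7))*y)+((4*(3+3))*(7*x)))))
Scanning for simplifiable subexpressions (pre-order)...
  at root: (0*(2+(((y+(1+7))*y)+((4*(3+3))*(7*x))))) (SIMPLIFIABLE)
  at R: (2+(((y+(1+7))*y)+((4*(3+3))*(7*x)))) (not simplifiable)
  at RR: (((y+(1+7))*y)+((4*(3+3))*(7*x))) (not simplifiable)
  at RRL: ((y+(1+7))*y) (not simplifiable)
  at RRLL: (y+(1+7)) (not simplifiable)
  at RRLLR: (1+7) (SIMPLIFIABLE)
  at RRR: ((4*(3+3))*(7*x)) (not simplifiable)
  at RRRL: (4*(3+3)) (not simplifiable)
  at RRRLR: (3+3) (SIMPLIFIABLE)
  at RRRR: (7*x) (not simplifiable)
Found simplifiable subexpr at path root: (0*(2+(((y+(1+7))*y)+((4*(3+3))*(7*x)))))
One SIMPLIFY step would give: 0
-> NOT in normal form.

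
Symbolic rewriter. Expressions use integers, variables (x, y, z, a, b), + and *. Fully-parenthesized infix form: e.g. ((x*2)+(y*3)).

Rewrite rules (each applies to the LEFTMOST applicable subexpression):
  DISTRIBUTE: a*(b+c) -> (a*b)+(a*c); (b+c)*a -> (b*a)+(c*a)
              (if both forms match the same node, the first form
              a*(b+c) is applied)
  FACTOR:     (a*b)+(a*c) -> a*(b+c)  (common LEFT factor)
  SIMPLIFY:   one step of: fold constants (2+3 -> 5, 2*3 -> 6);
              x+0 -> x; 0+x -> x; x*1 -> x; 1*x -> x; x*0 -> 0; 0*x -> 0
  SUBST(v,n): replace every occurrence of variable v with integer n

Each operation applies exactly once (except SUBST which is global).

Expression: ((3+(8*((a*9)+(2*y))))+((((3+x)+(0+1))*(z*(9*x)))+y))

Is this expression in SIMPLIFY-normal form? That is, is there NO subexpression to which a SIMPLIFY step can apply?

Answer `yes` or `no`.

Expression: ((3+(8*((a*9)+(2*y))))+((((3+x)+(0+1))*(z*(9*x)))+y))
Scanning for simplifiable subexpressions (pre-order)...
  at root: ((3+(8*((a*9)+(2*y))))+((((3+x)+(0+1))*(z*(9*x)))+y)) (not simplifiable)
  at L: (3+(8*((a*9)+(2*y)))) (not simplifiable)
  at LR: (8*((a*9)+(2*y))) (not simplifiable)
  at LRR: ((a*9)+(2*y)) (not simplifiable)
  at LRRL: (a*9) (not simplifiable)
  at LRRR: (2*y) (not simplifiable)
  at R: ((((3+x)+(0+1))*(z*(9*x)))+y) (not simplifiable)
  at RL: (((3+x)+(0+1))*(z*(9*x))) (not simplifiable)
  at RLL: ((3+x)+(0+1)) (not simplifiable)
  at RLLL: (3+x) (not simplifiable)
  at RLLR: (0+1) (SIMPLIFIABLE)
  at RLR: (z*(9*x)) (not simplifiable)
  at RLRR: (9*x) (not simplifiable)
Found simplifiable subexpr at path RLLR: (0+1)
One SIMPLIFY step would give: ((3+(8*((a*9)+(2*y))))+((((3+x)+1)*(z*(9*x)))+y))
-> NOT in normal form.

Answer: no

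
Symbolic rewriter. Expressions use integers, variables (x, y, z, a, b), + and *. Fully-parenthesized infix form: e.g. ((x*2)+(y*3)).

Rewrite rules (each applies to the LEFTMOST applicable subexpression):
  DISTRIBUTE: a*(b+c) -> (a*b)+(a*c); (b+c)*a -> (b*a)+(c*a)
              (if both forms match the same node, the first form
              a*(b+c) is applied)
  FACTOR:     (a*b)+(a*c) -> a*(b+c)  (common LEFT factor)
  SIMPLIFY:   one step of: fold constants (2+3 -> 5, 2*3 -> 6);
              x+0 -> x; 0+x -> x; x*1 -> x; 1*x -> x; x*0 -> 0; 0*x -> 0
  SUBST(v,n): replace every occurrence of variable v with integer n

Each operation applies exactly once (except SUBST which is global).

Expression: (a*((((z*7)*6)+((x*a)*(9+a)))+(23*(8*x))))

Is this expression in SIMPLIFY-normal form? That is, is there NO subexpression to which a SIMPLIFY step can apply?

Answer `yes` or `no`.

Answer: yes

Derivation:
Expression: (a*((((z*7)*6)+((x*a)*(9+a)))+(23*(8*x))))
Scanning for simplifiable subexpressions (pre-order)...
  at root: (a*((((z*7)*6)+((x*a)*(9+a)))+(23*(8*x)))) (not simplifiable)
  at R: ((((z*7)*6)+((x*a)*(9+a)))+(23*(8*x))) (not simplifiable)
  at RL: (((z*7)*6)+((x*a)*(9+a))) (not simplifiable)
  at RLL: ((z*7)*6) (not simplifiable)
  at RLLL: (z*7) (not simplifiable)
  at RLR: ((x*a)*(9+a)) (not simplifiable)
  at RLRL: (x*a) (not simplifiable)
  at RLRR: (9+a) (not simplifiable)
  at RR: (23*(8*x)) (not simplifiable)
  at RRR: (8*x) (not simplifiable)
Result: no simplifiable subexpression found -> normal form.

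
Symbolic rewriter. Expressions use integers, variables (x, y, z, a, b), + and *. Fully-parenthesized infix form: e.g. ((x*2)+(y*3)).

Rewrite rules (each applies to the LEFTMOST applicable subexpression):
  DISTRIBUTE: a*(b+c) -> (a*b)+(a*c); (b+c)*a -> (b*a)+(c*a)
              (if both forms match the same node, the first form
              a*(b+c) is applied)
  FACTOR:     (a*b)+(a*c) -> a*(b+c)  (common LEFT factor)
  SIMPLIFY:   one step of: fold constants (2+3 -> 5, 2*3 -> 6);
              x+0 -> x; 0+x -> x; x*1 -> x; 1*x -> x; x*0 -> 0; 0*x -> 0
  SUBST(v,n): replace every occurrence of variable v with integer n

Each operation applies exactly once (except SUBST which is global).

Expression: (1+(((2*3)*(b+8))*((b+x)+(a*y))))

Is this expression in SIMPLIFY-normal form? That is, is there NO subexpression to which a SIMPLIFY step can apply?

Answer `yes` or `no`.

Answer: no

Derivation:
Expression: (1+(((2*3)*(b+8))*((b+x)+(a*y))))
Scanning for simplifiable subexpressions (pre-order)...
  at root: (1+(((2*3)*(b+8))*((b+x)+(a*y)))) (not simplifiable)
  at R: (((2*3)*(b+8))*((b+x)+(a*y))) (not simplifiable)
  at RL: ((2*3)*(b+8)) (not simplifiable)
  at RLL: (2*3) (SIMPLIFIABLE)
  at RLR: (b+8) (not simplifiable)
  at RR: ((b+x)+(a*y)) (not simplifiable)
  at RRL: (b+x) (not simplifiable)
  at RRR: (a*y) (not simplifiable)
Found simplifiable subexpr at path RLL: (2*3)
One SIMPLIFY step would give: (1+((6*(b+8))*((b+x)+(a*y))))
-> NOT in normal form.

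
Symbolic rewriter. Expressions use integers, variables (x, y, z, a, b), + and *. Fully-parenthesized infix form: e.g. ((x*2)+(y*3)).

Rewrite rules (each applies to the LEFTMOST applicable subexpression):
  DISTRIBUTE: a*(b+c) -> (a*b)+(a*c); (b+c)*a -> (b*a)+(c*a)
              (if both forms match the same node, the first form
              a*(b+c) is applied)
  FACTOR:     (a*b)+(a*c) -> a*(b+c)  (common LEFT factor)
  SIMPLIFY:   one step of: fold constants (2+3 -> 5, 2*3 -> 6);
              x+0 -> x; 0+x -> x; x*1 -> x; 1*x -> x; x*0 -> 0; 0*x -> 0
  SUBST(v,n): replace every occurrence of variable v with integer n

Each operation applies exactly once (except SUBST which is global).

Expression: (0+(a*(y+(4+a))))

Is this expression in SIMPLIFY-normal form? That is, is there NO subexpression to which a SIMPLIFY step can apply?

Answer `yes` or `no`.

Expression: (0+(a*(y+(4+a))))
Scanning for simplifiable subexpressions (pre-order)...
  at root: (0+(a*(y+(4+a)))) (SIMPLIFIABLE)
  at R: (a*(y+(4+a))) (not simplifiable)
  at RR: (y+(4+a)) (not simplifiable)
  at RRR: (4+a) (not simplifiable)
Found simplifiable subexpr at path root: (0+(a*(y+(4+a))))
One SIMPLIFY step would give: (a*(y+(4+a)))
-> NOT in normal form.

Answer: no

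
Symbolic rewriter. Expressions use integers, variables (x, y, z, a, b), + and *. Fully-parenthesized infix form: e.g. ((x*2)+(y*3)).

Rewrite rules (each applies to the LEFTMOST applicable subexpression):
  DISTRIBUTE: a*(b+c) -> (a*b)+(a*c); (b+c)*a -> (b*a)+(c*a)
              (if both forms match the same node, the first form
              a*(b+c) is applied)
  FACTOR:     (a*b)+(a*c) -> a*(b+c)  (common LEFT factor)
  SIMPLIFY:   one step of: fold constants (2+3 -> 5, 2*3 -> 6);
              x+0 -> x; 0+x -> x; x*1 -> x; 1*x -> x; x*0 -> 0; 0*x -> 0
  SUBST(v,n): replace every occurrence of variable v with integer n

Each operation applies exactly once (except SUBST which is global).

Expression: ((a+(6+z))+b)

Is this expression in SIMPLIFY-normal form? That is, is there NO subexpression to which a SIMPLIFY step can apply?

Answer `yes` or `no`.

Answer: yes

Derivation:
Expression: ((a+(6+z))+b)
Scanning for simplifiable subexpressions (pre-order)...
  at root: ((a+(6+z))+b) (not simplifiable)
  at L: (a+(6+z)) (not simplifiable)
  at LR: (6+z) (not simplifiable)
Result: no simplifiable subexpression found -> normal form.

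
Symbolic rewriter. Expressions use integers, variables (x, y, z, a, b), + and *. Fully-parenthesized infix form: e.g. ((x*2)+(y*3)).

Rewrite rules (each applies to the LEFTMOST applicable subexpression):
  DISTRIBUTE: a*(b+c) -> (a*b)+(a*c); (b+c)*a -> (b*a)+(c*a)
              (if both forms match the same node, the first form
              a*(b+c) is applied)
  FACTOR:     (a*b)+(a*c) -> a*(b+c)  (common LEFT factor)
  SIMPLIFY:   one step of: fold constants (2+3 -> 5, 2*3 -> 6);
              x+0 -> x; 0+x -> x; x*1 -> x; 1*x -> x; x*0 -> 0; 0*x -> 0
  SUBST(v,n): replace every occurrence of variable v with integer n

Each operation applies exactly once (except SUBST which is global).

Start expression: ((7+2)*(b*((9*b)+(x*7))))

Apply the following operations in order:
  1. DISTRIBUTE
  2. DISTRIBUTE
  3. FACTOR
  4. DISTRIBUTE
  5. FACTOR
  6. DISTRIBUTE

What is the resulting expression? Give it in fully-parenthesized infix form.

Start: ((7+2)*(b*((9*b)+(x*7))))
Apply DISTRIBUTE at root (target: ((7+2)*(b*((9*b)+(x*7))))): ((7+2)*(b*((9*b)+(x*7)))) -> ((7*(b*((9*b)+(x*7))))+(2*(b*((9*b)+(x*7)))))
Apply DISTRIBUTE at LR (target: (b*((9*b)+(x*7)))): ((7*(b*((9*b)+(x*7))))+(2*(b*((9*b)+(x*7))))) -> ((7*((b*(9*b))+(b*(x*7))))+(2*(b*((9*b)+(x*7)))))
Apply FACTOR at LR (target: ((b*(9*b))+(b*(x*7)))): ((7*((b*(9*b))+(b*(x*7))))+(2*(b*((9*b)+(x*7))))) -> ((7*(b*((9*b)+(x*7))))+(2*(b*((9*b)+(x*7)))))
Apply DISTRIBUTE at LR (target: (b*((9*b)+(x*7)))): ((7*(b*((9*b)+(x*7))))+(2*(b*((9*b)+(x*7))))) -> ((7*((b*(9*b))+(b*(x*7))))+(2*(b*((9*b)+(x*7)))))
Apply FACTOR at LR (target: ((b*(9*b))+(b*(x*7)))): ((7*((b*(9*b))+(b*(x*7))))+(2*(b*((9*b)+(x*7))))) -> ((7*(b*((9*b)+(x*7))))+(2*(b*((9*b)+(x*7)))))
Apply DISTRIBUTE at LR (target: (b*((9*b)+(x*7)))): ((7*(b*((9*b)+(x*7))))+(2*(b*((9*b)+(x*7))))) -> ((7*((b*(9*b))+(b*(x*7))))+(2*(b*((9*b)+(x*7)))))

Answer: ((7*((b*(9*b))+(b*(x*7))))+(2*(b*((9*b)+(x*7)))))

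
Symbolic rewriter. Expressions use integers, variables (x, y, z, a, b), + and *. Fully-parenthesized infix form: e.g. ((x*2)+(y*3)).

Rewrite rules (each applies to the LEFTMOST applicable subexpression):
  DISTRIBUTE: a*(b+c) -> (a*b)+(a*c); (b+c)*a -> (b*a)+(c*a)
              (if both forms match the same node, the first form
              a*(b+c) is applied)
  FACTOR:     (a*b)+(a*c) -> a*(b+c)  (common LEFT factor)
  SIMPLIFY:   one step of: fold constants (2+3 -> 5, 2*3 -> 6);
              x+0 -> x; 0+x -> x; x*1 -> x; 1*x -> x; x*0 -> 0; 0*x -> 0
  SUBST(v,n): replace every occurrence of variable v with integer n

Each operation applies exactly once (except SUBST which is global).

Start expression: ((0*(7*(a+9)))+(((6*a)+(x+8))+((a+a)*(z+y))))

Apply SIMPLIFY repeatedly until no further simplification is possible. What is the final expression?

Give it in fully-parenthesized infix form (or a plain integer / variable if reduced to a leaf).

Answer: (((6*a)+(x+8))+((a+a)*(z+y)))

Derivation:
Start: ((0*(7*(a+9)))+(((6*a)+(x+8))+((a+a)*(z+y))))
Step 1: at L: (0*(7*(a+9))) -> 0; overall: ((0*(7*(a+9)))+(((6*a)+(x+8))+((a+a)*(z+y)))) -> (0+(((6*a)+(x+8))+((a+a)*(z+y))))
Step 2: at root: (0+(((6*a)+(x+8))+((a+a)*(z+y)))) -> (((6*a)+(x+8))+((a+a)*(z+y))); overall: (0+(((6*a)+(x+8))+((a+a)*(z+y)))) -> (((6*a)+(x+8))+((a+a)*(z+y)))
Fixed point: (((6*a)+(x+8))+((a+a)*(z+y)))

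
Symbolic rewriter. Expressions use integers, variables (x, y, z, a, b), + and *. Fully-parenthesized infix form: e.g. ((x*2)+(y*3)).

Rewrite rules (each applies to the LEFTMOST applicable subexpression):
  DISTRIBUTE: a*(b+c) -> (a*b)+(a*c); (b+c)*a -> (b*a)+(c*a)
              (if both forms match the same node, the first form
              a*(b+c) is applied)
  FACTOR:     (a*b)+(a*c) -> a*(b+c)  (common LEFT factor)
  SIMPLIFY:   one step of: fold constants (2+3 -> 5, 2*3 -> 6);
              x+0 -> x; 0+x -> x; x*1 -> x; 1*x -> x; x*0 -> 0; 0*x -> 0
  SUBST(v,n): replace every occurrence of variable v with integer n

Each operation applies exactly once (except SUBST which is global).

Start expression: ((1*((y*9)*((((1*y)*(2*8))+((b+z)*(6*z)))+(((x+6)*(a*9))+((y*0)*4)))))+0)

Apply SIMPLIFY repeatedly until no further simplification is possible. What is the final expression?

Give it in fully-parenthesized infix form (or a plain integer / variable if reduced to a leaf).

Answer: ((y*9)*(((y*16)+((b+z)*(6*z)))+((x+6)*(a*9))))

Derivation:
Start: ((1*((y*9)*((((1*y)*(2*8))+((b+z)*(6*z)))+(((x+6)*(a*9))+((y*0)*4)))))+0)
Step 1: at root: ((1*((y*9)*((((1*y)*(2*8))+((b+z)*(6*z)))+(((x+6)*(a*9))+((y*0)*4)))))+0) -> (1*((y*9)*((((1*y)*(2*8))+((b+z)*(6*z)))+(((x+6)*(a*9))+((y*0)*4))))); overall: ((1*((y*9)*((((1*y)*(2*8))+((b+z)*(6*z)))+(((x+6)*(a*9))+((y*0)*4)))))+0) -> (1*((y*9)*((((1*y)*(2*8))+((b+z)*(6*z)))+(((x+6)*(a*9))+((y*0)*4)))))
Step 2: at root: (1*((y*9)*((((1*y)*(2*8))+((b+z)*(6*z)))+(((x+6)*(a*9))+((y*0)*4))))) -> ((y*9)*((((1*y)*(2*8))+((b+z)*(6*z)))+(((x+6)*(a*9))+((y*0)*4)))); overall: (1*((y*9)*((((1*y)*(2*8))+((b+z)*(6*z)))+(((x+6)*(a*9))+((y*0)*4))))) -> ((y*9)*((((1*y)*(2*8))+((b+z)*(6*z)))+(((x+6)*(a*9))+((y*0)*4))))
Step 3: at RLLL: (1*y) -> y; overall: ((y*9)*((((1*y)*(2*8))+((b+z)*(6*z)))+(((x+6)*(a*9))+((y*0)*4)))) -> ((y*9)*(((y*(2*8))+((b+z)*(6*z)))+(((x+6)*(a*9))+((y*0)*4))))
Step 4: at RLLR: (2*8) -> 16; overall: ((y*9)*(((y*(2*8))+((b+z)*(6*z)))+(((x+6)*(a*9))+((y*0)*4)))) -> ((y*9)*(((y*16)+((b+z)*(6*z)))+(((x+6)*(a*9))+((y*0)*4))))
Step 5: at RRRL: (y*0) -> 0; overall: ((y*9)*(((y*16)+((b+z)*(6*z)))+(((x+6)*(a*9))+((y*0)*4)))) -> ((y*9)*(((y*16)+((b+z)*(6*z)))+(((x+6)*(a*9))+(0*4))))
Step 6: at RRR: (0*4) -> 0; overall: ((y*9)*(((y*16)+((b+z)*(6*z)))+(((x+6)*(a*9))+(0*4)))) -> ((y*9)*(((y*16)+((b+z)*(6*z)))+(((x+6)*(a*9))+0)))
Step 7: at RR: (((x+6)*(a*9))+0) -> ((x+6)*(a*9)); overall: ((y*9)*(((y*16)+((b+z)*(6*z)))+(((x+6)*(a*9))+0))) -> ((y*9)*(((y*16)+((b+z)*(6*z)))+((x+6)*(a*9))))
Fixed point: ((y*9)*(((y*16)+((b+z)*(6*z)))+((x+6)*(a*9))))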